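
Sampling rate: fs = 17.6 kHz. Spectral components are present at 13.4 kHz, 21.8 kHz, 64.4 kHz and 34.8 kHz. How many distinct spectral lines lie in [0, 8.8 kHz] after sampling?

fs/2 = 8.8 kHz.
13.4 kHz > fs/2 = 8.8 kHz, folds to fs − 13.4 kHz = 4.2 kHz.
21.8 kHz mod fs = 4.2 kHz.
4.2 kHz ≤ fs/2 = 8.8 kHz, appears at 4.2 kHz.
64.4 kHz mod fs = 11.6 kHz.
11.6 kHz > fs/2 = 8.8 kHz, folds to fs − 11.6 kHz = 6 kHz.
34.8 kHz mod fs = 17.2 kHz.
17.2 kHz > fs/2 = 8.8 kHz, folds to fs − 17.2 kHz = 0.4 kHz.
Distinct values: {0.4 kHz, 4.2 kHz, 6 kHz} → 3.

3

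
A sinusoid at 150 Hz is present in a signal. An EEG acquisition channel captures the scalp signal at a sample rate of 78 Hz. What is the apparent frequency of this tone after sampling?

150 Hz mod fs = 72 Hz.
72 Hz > fs/2 = 39 Hz, folds to fs − 72 Hz = 6 Hz.

6 Hz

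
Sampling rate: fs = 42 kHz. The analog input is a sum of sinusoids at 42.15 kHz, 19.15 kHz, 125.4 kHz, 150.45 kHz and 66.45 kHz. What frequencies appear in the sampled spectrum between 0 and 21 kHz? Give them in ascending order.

fs/2 = 21 kHz.
42.15 kHz mod fs = 0.15 kHz.
0.15 kHz ≤ fs/2 = 21 kHz, appears at 0.15 kHz.
19.15 kHz ≤ fs/2 = 21 kHz, passes unchanged.
125.4 kHz mod fs = 41.4 kHz.
41.4 kHz > fs/2 = 21 kHz, folds to fs − 41.4 kHz = 0.6 kHz.
150.45 kHz mod fs = 24.45 kHz.
24.45 kHz > fs/2 = 21 kHz, folds to fs − 24.45 kHz = 17.55 kHz.
66.45 kHz mod fs = 24.45 kHz.
24.45 kHz > fs/2 = 21 kHz, folds to fs − 24.45 kHz = 17.55 kHz.
Distinct values: {0.15 kHz, 0.6 kHz, 17.55 kHz, 19.15 kHz}.

0.15 kHz, 0.6 kHz, 17.55 kHz, 19.15 kHz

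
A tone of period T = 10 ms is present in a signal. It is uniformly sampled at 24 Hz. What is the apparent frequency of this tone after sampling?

4 Hz

T = 10 ms → f = 1/T = 100 Hz.
100 Hz mod fs = 4 Hz.
4 Hz ≤ fs/2 = 12 Hz, appears at 4 Hz.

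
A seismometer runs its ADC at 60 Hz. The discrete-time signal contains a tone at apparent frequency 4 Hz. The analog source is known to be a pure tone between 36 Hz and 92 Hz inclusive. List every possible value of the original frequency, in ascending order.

56 Hz, 64 Hz

Frequencies that alias to 4 Hz are k·fs ± 4 Hz for integer k ≥ 0.
k=0: 4 Hz.
k=1: 56 Hz, 64 Hz.
k=2: 116 Hz, 124 Hz.
Within [36 Hz, 92 Hz]: 56 Hz, 64 Hz.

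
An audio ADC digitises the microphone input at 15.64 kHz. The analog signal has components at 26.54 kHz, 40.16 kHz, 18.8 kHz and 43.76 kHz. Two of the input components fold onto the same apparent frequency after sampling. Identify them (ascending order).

fs/2 = 7.82 kHz.
26.54 kHz mod fs = 10.9 kHz.
10.9 kHz > fs/2 = 7.82 kHz, folds to fs − 10.9 kHz = 4.74 kHz.
40.16 kHz mod fs = 8.88 kHz.
8.88 kHz > fs/2 = 7.82 kHz, folds to fs − 8.88 kHz = 6.76 kHz.
18.8 kHz mod fs = 3.16 kHz.
3.16 kHz ≤ fs/2 = 7.82 kHz, appears at 3.16 kHz.
43.76 kHz mod fs = 12.48 kHz.
12.48 kHz > fs/2 = 7.82 kHz, folds to fs − 12.48 kHz = 3.16 kHz.
18.8 kHz and 43.76 kHz both map to 3.16 kHz.

18.8 kHz, 43.76 kHz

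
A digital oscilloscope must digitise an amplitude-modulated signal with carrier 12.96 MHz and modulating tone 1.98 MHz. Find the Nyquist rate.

AM sidebands sit at fc ± fm = 10.98 MHz and 14.94 MHz.
Highest-frequency component: 14.94 MHz.
Nyquist rate = 2 × 14.94 MHz = 29.88 MHz.

29.88 MHz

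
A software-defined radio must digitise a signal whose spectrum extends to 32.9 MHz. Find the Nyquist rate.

Nyquist rate = 2 × 32.9 MHz = 65.8 MHz.

65.8 MHz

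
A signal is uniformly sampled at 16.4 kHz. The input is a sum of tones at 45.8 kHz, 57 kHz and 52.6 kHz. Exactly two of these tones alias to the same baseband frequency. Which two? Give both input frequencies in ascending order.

fs/2 = 8.2 kHz.
45.8 kHz mod fs = 13 kHz.
13 kHz > fs/2 = 8.2 kHz, folds to fs − 13 kHz = 3.4 kHz.
57 kHz mod fs = 7.8 kHz.
7.8 kHz ≤ fs/2 = 8.2 kHz, appears at 7.8 kHz.
52.6 kHz mod fs = 3.4 kHz.
3.4 kHz ≤ fs/2 = 8.2 kHz, appears at 3.4 kHz.
45.8 kHz and 52.6 kHz both map to 3.4 kHz.

45.8 kHz, 52.6 kHz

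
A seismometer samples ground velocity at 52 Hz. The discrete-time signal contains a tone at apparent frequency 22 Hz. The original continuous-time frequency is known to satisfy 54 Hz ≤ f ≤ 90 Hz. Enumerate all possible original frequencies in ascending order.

Frequencies that alias to 22 Hz are k·fs ± 22 Hz for integer k ≥ 0.
k=0: 22 Hz.
k=1: 30 Hz, 74 Hz.
k=2: 82 Hz, 126 Hz.
k=3: 134 Hz, 178 Hz.
Within [54 Hz, 90 Hz]: 74 Hz, 82 Hz.

74 Hz, 82 Hz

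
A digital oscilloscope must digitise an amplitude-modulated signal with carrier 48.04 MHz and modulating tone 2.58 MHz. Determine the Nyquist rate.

101.24 MHz

AM sidebands sit at fc ± fm = 45.46 MHz and 50.62 MHz.
Highest-frequency component: 50.62 MHz.
Nyquist rate = 2 × 50.62 MHz = 101.24 MHz.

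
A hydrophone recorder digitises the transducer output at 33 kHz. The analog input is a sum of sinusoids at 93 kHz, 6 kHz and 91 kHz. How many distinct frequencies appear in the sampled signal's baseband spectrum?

fs/2 = 16.5 kHz.
93 kHz mod fs = 27 kHz.
27 kHz > fs/2 = 16.5 kHz, folds to fs − 27 kHz = 6 kHz.
6 kHz ≤ fs/2 = 16.5 kHz, passes unchanged.
91 kHz mod fs = 25 kHz.
25 kHz > fs/2 = 16.5 kHz, folds to fs − 25 kHz = 8 kHz.
Distinct values: {6 kHz, 8 kHz} → 2.

2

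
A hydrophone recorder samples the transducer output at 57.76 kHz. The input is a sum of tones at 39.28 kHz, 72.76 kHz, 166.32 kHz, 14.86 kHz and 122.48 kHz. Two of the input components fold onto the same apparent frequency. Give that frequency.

fs/2 = 28.88 kHz.
39.28 kHz > fs/2 = 28.88 kHz, folds to fs − 39.28 kHz = 18.48 kHz.
72.76 kHz mod fs = 15 kHz.
15 kHz ≤ fs/2 = 28.88 kHz, appears at 15 kHz.
166.32 kHz mod fs = 50.8 kHz.
50.8 kHz > fs/2 = 28.88 kHz, folds to fs − 50.8 kHz = 6.96 kHz.
14.86 kHz ≤ fs/2 = 28.88 kHz, passes unchanged.
122.48 kHz mod fs = 6.96 kHz.
6.96 kHz ≤ fs/2 = 28.88 kHz, appears at 6.96 kHz.
122.48 kHz and 166.32 kHz both map to 6.96 kHz.

6.96 kHz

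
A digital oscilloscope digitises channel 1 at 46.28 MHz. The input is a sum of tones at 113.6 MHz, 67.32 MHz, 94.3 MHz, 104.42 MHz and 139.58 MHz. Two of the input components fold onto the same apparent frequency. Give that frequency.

21.04 MHz

fs/2 = 23.14 MHz.
113.6 MHz mod fs = 21.04 MHz.
21.04 MHz ≤ fs/2 = 23.14 MHz, appears at 21.04 MHz.
67.32 MHz mod fs = 21.04 MHz.
21.04 MHz ≤ fs/2 = 23.14 MHz, appears at 21.04 MHz.
94.3 MHz mod fs = 1.74 MHz.
1.74 MHz ≤ fs/2 = 23.14 MHz, appears at 1.74 MHz.
104.42 MHz mod fs = 11.86 MHz.
11.86 MHz ≤ fs/2 = 23.14 MHz, appears at 11.86 MHz.
139.58 MHz mod fs = 0.74 MHz.
0.74 MHz ≤ fs/2 = 23.14 MHz, appears at 0.74 MHz.
67.32 MHz and 113.6 MHz both map to 21.04 MHz.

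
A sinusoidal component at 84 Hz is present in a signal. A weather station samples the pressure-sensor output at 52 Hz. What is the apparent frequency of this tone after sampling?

20 Hz

84 Hz mod fs = 32 Hz.
32 Hz > fs/2 = 26 Hz, folds to fs − 32 Hz = 20 Hz.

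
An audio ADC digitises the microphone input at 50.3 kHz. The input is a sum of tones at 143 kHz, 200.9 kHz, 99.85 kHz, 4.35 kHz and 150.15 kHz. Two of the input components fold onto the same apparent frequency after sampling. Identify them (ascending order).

fs/2 = 25.15 kHz.
143 kHz mod fs = 42.4 kHz.
42.4 kHz > fs/2 = 25.15 kHz, folds to fs − 42.4 kHz = 7.9 kHz.
200.9 kHz mod fs = 50 kHz.
50 kHz > fs/2 = 25.15 kHz, folds to fs − 50 kHz = 0.3 kHz.
99.85 kHz mod fs = 49.55 kHz.
49.55 kHz > fs/2 = 25.15 kHz, folds to fs − 49.55 kHz = 0.75 kHz.
4.35 kHz ≤ fs/2 = 25.15 kHz, passes unchanged.
150.15 kHz mod fs = 49.55 kHz.
49.55 kHz > fs/2 = 25.15 kHz, folds to fs − 49.55 kHz = 0.75 kHz.
99.85 kHz and 150.15 kHz both map to 0.75 kHz.

99.85 kHz, 150.15 kHz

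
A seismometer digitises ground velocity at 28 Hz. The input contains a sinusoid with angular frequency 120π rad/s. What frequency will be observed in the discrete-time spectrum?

4 Hz

ω = 120π rad/s → f = ω/(2π) = 60 Hz.
60 Hz mod fs = 4 Hz.
4 Hz ≤ fs/2 = 14 Hz, appears at 4 Hz.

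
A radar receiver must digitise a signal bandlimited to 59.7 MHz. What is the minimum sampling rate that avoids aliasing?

Nyquist rate = 2 × 59.7 MHz = 119.4 MHz.

119.4 MHz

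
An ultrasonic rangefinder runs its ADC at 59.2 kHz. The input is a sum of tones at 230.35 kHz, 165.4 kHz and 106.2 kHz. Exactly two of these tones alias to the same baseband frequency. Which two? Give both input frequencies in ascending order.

fs/2 = 29.6 kHz.
230.35 kHz mod fs = 52.75 kHz.
52.75 kHz > fs/2 = 29.6 kHz, folds to fs − 52.75 kHz = 6.45 kHz.
165.4 kHz mod fs = 47 kHz.
47 kHz > fs/2 = 29.6 kHz, folds to fs − 47 kHz = 12.2 kHz.
106.2 kHz mod fs = 47 kHz.
47 kHz > fs/2 = 29.6 kHz, folds to fs − 47 kHz = 12.2 kHz.
106.2 kHz and 165.4 kHz both map to 12.2 kHz.

106.2 kHz, 165.4 kHz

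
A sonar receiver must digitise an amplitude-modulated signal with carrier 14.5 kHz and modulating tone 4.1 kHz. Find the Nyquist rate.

AM sidebands sit at fc ± fm = 10.4 kHz and 18.6 kHz.
Highest-frequency component: 18.6 kHz.
Nyquist rate = 2 × 18.6 kHz = 37.2 kHz.

37.2 kHz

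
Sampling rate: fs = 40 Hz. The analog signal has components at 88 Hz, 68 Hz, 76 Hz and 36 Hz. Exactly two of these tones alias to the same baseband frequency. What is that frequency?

fs/2 = 20 Hz.
88 Hz mod fs = 8 Hz.
8 Hz ≤ fs/2 = 20 Hz, appears at 8 Hz.
68 Hz mod fs = 28 Hz.
28 Hz > fs/2 = 20 Hz, folds to fs − 28 Hz = 12 Hz.
76 Hz mod fs = 36 Hz.
36 Hz > fs/2 = 20 Hz, folds to fs − 36 Hz = 4 Hz.
36 Hz > fs/2 = 20 Hz, folds to fs − 36 Hz = 4 Hz.
36 Hz and 76 Hz both map to 4 Hz.

4 Hz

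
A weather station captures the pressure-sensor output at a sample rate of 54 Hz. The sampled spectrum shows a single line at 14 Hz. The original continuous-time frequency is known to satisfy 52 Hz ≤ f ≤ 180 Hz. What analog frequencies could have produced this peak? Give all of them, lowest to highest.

68 Hz, 94 Hz, 122 Hz, 148 Hz, 176 Hz

Frequencies that alias to 14 Hz are k·fs ± 14 Hz for integer k ≥ 0.
k=0: 14 Hz.
k=1: 40 Hz, 68 Hz.
k=2: 94 Hz, 122 Hz.
k=3: 148 Hz, 176 Hz.
k=4: 202 Hz, 230 Hz.
Within [52 Hz, 180 Hz]: 68 Hz, 94 Hz, 122 Hz, 148 Hz, 176 Hz.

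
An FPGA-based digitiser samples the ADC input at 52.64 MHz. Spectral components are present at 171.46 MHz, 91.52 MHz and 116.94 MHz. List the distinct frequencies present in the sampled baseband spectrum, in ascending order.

fs/2 = 26.32 MHz.
171.46 MHz mod fs = 13.54 MHz.
13.54 MHz ≤ fs/2 = 26.32 MHz, appears at 13.54 MHz.
91.52 MHz mod fs = 38.88 MHz.
38.88 MHz > fs/2 = 26.32 MHz, folds to fs − 38.88 MHz = 13.76 MHz.
116.94 MHz mod fs = 11.66 MHz.
11.66 MHz ≤ fs/2 = 26.32 MHz, appears at 11.66 MHz.
Distinct values: {11.66 MHz, 13.54 MHz, 13.76 MHz}.

11.66 MHz, 13.54 MHz, 13.76 MHz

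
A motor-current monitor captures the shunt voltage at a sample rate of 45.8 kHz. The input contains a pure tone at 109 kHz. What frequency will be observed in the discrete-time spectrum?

17.4 kHz

109 kHz mod fs = 17.4 kHz.
17.4 kHz ≤ fs/2 = 22.9 kHz, appears at 17.4 kHz.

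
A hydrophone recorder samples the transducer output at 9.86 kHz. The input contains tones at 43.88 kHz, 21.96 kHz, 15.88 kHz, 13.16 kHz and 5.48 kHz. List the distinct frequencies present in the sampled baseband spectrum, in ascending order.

fs/2 = 4.93 kHz.
43.88 kHz mod fs = 4.44 kHz.
4.44 kHz ≤ fs/2 = 4.93 kHz, appears at 4.44 kHz.
21.96 kHz mod fs = 2.24 kHz.
2.24 kHz ≤ fs/2 = 4.93 kHz, appears at 2.24 kHz.
15.88 kHz mod fs = 6.02 kHz.
6.02 kHz > fs/2 = 4.93 kHz, folds to fs − 6.02 kHz = 3.84 kHz.
13.16 kHz mod fs = 3.3 kHz.
3.3 kHz ≤ fs/2 = 4.93 kHz, appears at 3.3 kHz.
5.48 kHz > fs/2 = 4.93 kHz, folds to fs − 5.48 kHz = 4.38 kHz.
Distinct values: {2.24 kHz, 3.3 kHz, 3.84 kHz, 4.38 kHz, 4.44 kHz}.

2.24 kHz, 3.3 kHz, 3.84 kHz, 4.38 kHz, 4.44 kHz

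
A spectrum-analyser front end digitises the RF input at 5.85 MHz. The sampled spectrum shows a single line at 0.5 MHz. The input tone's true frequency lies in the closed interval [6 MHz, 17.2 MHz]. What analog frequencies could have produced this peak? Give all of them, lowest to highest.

Frequencies that alias to 0.5 MHz are k·fs ± 0.5 MHz for integer k ≥ 0.
k=0: 0.5 MHz.
k=1: 5.35 MHz, 6.35 MHz.
k=2: 11.2 MHz, 12.2 MHz.
k=3: 17.05 MHz, 18.05 MHz.
k=4: 22.9 MHz, 23.9 MHz.
Within [6 MHz, 17.2 MHz]: 6.35 MHz, 11.2 MHz, 12.2 MHz, 17.05 MHz.

6.35 MHz, 11.2 MHz, 12.2 MHz, 17.05 MHz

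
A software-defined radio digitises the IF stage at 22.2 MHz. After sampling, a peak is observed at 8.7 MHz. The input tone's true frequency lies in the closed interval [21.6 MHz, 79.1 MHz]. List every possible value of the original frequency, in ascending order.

30.9 MHz, 35.7 MHz, 53.1 MHz, 57.9 MHz, 75.3 MHz

Frequencies that alias to 8.7 MHz are k·fs ± 8.7 MHz for integer k ≥ 0.
k=0: 8.7 MHz.
k=1: 13.5 MHz, 30.9 MHz.
k=2: 35.7 MHz, 53.1 MHz.
k=3: 57.9 MHz, 75.3 MHz.
k=4: 80.1 MHz, 97.5 MHz.
Within [21.6 MHz, 79.1 MHz]: 30.9 MHz, 35.7 MHz, 53.1 MHz, 57.9 MHz, 75.3 MHz.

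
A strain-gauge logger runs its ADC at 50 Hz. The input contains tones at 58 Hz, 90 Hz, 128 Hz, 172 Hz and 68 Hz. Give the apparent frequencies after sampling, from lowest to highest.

8 Hz, 10 Hz, 18 Hz, 22 Hz

fs/2 = 25 Hz.
58 Hz mod fs = 8 Hz.
8 Hz ≤ fs/2 = 25 Hz, appears at 8 Hz.
90 Hz mod fs = 40 Hz.
40 Hz > fs/2 = 25 Hz, folds to fs − 40 Hz = 10 Hz.
128 Hz mod fs = 28 Hz.
28 Hz > fs/2 = 25 Hz, folds to fs − 28 Hz = 22 Hz.
172 Hz mod fs = 22 Hz.
22 Hz ≤ fs/2 = 25 Hz, appears at 22 Hz.
68 Hz mod fs = 18 Hz.
18 Hz ≤ fs/2 = 25 Hz, appears at 18 Hz.
Distinct values: {8 Hz, 10 Hz, 18 Hz, 22 Hz}.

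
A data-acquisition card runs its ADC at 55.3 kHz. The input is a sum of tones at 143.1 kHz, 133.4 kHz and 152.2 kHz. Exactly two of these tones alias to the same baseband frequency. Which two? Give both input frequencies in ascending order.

133.4 kHz, 143.1 kHz

fs/2 = 27.65 kHz.
143.1 kHz mod fs = 32.5 kHz.
32.5 kHz > fs/2 = 27.65 kHz, folds to fs − 32.5 kHz = 22.8 kHz.
133.4 kHz mod fs = 22.8 kHz.
22.8 kHz ≤ fs/2 = 27.65 kHz, appears at 22.8 kHz.
152.2 kHz mod fs = 41.6 kHz.
41.6 kHz > fs/2 = 27.65 kHz, folds to fs − 41.6 kHz = 13.7 kHz.
133.4 kHz and 143.1 kHz both map to 22.8 kHz.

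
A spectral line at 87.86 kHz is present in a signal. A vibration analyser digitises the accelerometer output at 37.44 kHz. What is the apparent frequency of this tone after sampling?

12.98 kHz

87.86 kHz mod fs = 12.98 kHz.
12.98 kHz ≤ fs/2 = 18.72 kHz, appears at 12.98 kHz.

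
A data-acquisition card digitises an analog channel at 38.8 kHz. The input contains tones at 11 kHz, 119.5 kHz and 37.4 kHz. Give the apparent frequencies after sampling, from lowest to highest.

fs/2 = 19.4 kHz.
11 kHz ≤ fs/2 = 19.4 kHz, passes unchanged.
119.5 kHz mod fs = 3.1 kHz.
3.1 kHz ≤ fs/2 = 19.4 kHz, appears at 3.1 kHz.
37.4 kHz > fs/2 = 19.4 kHz, folds to fs − 37.4 kHz = 1.4 kHz.
Distinct values: {1.4 kHz, 3.1 kHz, 11 kHz}.

1.4 kHz, 3.1 kHz, 11 kHz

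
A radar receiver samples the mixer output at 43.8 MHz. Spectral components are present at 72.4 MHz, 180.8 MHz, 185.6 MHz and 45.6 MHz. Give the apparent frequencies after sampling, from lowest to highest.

1.8 MHz, 5.6 MHz, 10.4 MHz, 15.2 MHz

fs/2 = 21.9 MHz.
72.4 MHz mod fs = 28.6 MHz.
28.6 MHz > fs/2 = 21.9 MHz, folds to fs − 28.6 MHz = 15.2 MHz.
180.8 MHz mod fs = 5.6 MHz.
5.6 MHz ≤ fs/2 = 21.9 MHz, appears at 5.6 MHz.
185.6 MHz mod fs = 10.4 MHz.
10.4 MHz ≤ fs/2 = 21.9 MHz, appears at 10.4 MHz.
45.6 MHz mod fs = 1.8 MHz.
1.8 MHz ≤ fs/2 = 21.9 MHz, appears at 1.8 MHz.
Distinct values: {1.8 MHz, 5.6 MHz, 10.4 MHz, 15.2 MHz}.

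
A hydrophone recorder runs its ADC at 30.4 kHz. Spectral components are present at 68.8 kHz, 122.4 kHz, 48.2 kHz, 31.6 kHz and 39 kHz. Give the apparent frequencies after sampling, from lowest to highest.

fs/2 = 15.2 kHz.
68.8 kHz mod fs = 8 kHz.
8 kHz ≤ fs/2 = 15.2 kHz, appears at 8 kHz.
122.4 kHz mod fs = 0.8 kHz.
0.8 kHz ≤ fs/2 = 15.2 kHz, appears at 0.8 kHz.
48.2 kHz mod fs = 17.8 kHz.
17.8 kHz > fs/2 = 15.2 kHz, folds to fs − 17.8 kHz = 12.6 kHz.
31.6 kHz mod fs = 1.2 kHz.
1.2 kHz ≤ fs/2 = 15.2 kHz, appears at 1.2 kHz.
39 kHz mod fs = 8.6 kHz.
8.6 kHz ≤ fs/2 = 15.2 kHz, appears at 8.6 kHz.
Distinct values: {0.8 kHz, 1.2 kHz, 8 kHz, 8.6 kHz, 12.6 kHz}.

0.8 kHz, 1.2 kHz, 8 kHz, 8.6 kHz, 12.6 kHz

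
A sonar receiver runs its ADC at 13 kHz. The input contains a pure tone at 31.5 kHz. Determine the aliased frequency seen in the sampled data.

5.5 kHz

31.5 kHz mod fs = 5.5 kHz.
5.5 kHz ≤ fs/2 = 6.5 kHz, appears at 5.5 kHz.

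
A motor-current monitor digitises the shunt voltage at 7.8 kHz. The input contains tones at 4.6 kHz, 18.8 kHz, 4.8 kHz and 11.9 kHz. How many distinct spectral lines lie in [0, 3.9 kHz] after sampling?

3

fs/2 = 3.9 kHz.
4.6 kHz > fs/2 = 3.9 kHz, folds to fs − 4.6 kHz = 3.2 kHz.
18.8 kHz mod fs = 3.2 kHz.
3.2 kHz ≤ fs/2 = 3.9 kHz, appears at 3.2 kHz.
4.8 kHz > fs/2 = 3.9 kHz, folds to fs − 4.8 kHz = 3 kHz.
11.9 kHz mod fs = 4.1 kHz.
4.1 kHz > fs/2 = 3.9 kHz, folds to fs − 4.1 kHz = 3.7 kHz.
Distinct values: {3 kHz, 3.2 kHz, 3.7 kHz} → 3.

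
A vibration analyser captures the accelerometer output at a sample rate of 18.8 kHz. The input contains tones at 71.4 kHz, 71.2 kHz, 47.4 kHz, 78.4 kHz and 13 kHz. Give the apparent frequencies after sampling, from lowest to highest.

3.2 kHz, 3.8 kHz, 4 kHz, 5.8 kHz, 9 kHz

fs/2 = 9.4 kHz.
71.4 kHz mod fs = 15 kHz.
15 kHz > fs/2 = 9.4 kHz, folds to fs − 15 kHz = 3.8 kHz.
71.2 kHz mod fs = 14.8 kHz.
14.8 kHz > fs/2 = 9.4 kHz, folds to fs − 14.8 kHz = 4 kHz.
47.4 kHz mod fs = 9.8 kHz.
9.8 kHz > fs/2 = 9.4 kHz, folds to fs − 9.8 kHz = 9 kHz.
78.4 kHz mod fs = 3.2 kHz.
3.2 kHz ≤ fs/2 = 9.4 kHz, appears at 3.2 kHz.
13 kHz > fs/2 = 9.4 kHz, folds to fs − 13 kHz = 5.8 kHz.
Distinct values: {3.2 kHz, 3.8 kHz, 4 kHz, 5.8 kHz, 9 kHz}.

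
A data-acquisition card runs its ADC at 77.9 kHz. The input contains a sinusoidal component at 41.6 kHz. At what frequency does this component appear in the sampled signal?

41.6 kHz > fs/2 = 38.95 kHz, folds to fs − 41.6 kHz = 36.3 kHz.

36.3 kHz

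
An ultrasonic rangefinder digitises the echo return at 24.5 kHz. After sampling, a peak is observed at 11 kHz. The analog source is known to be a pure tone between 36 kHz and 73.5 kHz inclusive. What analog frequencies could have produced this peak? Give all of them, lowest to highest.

Frequencies that alias to 11 kHz are k·fs ± 11 kHz for integer k ≥ 0.
k=0: 11 kHz.
k=1: 13.5 kHz, 35.5 kHz.
k=2: 38 kHz, 60 kHz.
k=3: 62.5 kHz, 84.5 kHz.
k=4: 87 kHz, 109 kHz.
Within [36 kHz, 73.5 kHz]: 38 kHz, 60 kHz, 62.5 kHz.

38 kHz, 60 kHz, 62.5 kHz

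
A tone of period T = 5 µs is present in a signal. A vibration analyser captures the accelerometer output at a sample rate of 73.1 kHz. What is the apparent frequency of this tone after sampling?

T = 5 µs → f = 1/T = 200 kHz.
200 kHz mod fs = 53.8 kHz.
53.8 kHz > fs/2 = 36.55 kHz, folds to fs − 53.8 kHz = 19.3 kHz.

19.3 kHz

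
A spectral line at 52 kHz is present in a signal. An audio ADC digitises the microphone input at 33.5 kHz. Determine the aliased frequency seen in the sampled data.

15 kHz

52 kHz mod fs = 18.5 kHz.
18.5 kHz > fs/2 = 16.75 kHz, folds to fs − 18.5 kHz = 15 kHz.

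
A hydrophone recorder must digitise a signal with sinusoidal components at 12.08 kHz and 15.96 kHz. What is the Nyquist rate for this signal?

31.92 kHz

Highest-frequency component: 15.96 kHz.
Nyquist rate = 2 × 15.96 kHz = 31.92 kHz.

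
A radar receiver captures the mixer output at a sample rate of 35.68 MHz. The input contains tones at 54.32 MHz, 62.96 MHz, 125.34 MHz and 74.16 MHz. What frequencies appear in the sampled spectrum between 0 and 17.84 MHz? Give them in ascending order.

2.8 MHz, 8.4 MHz, 17.04 MHz, 17.38 MHz

fs/2 = 17.84 MHz.
54.32 MHz mod fs = 18.64 MHz.
18.64 MHz > fs/2 = 17.84 MHz, folds to fs − 18.64 MHz = 17.04 MHz.
62.96 MHz mod fs = 27.28 MHz.
27.28 MHz > fs/2 = 17.84 MHz, folds to fs − 27.28 MHz = 8.4 MHz.
125.34 MHz mod fs = 18.3 MHz.
18.3 MHz > fs/2 = 17.84 MHz, folds to fs − 18.3 MHz = 17.38 MHz.
74.16 MHz mod fs = 2.8 MHz.
2.8 MHz ≤ fs/2 = 17.84 MHz, appears at 2.8 MHz.
Distinct values: {2.8 MHz, 8.4 MHz, 17.04 MHz, 17.38 MHz}.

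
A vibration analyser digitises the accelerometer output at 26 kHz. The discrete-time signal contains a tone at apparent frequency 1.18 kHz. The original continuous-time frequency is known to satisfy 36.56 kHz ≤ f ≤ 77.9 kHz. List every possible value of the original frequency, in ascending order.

50.82 kHz, 53.18 kHz, 76.82 kHz

Frequencies that alias to 1.18 kHz are k·fs ± 1.18 kHz for integer k ≥ 0.
k=0: 1.18 kHz.
k=1: 24.82 kHz, 27.18 kHz.
k=2: 50.82 kHz, 53.18 kHz.
k=3: 76.82 kHz, 79.18 kHz.
k=4: 102.82 kHz, 105.18 kHz.
Within [36.56 kHz, 77.9 kHz]: 50.82 kHz, 53.18 kHz, 76.82 kHz.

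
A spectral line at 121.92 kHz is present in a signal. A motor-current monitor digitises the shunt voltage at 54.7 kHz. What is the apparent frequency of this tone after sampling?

12.52 kHz

121.92 kHz mod fs = 12.52 kHz.
12.52 kHz ≤ fs/2 = 27.35 kHz, appears at 12.52 kHz.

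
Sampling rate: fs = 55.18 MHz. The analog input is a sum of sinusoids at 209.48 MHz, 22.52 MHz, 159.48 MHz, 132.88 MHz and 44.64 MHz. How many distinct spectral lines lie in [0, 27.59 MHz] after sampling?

4

fs/2 = 27.59 MHz.
209.48 MHz mod fs = 43.94 MHz.
43.94 MHz > fs/2 = 27.59 MHz, folds to fs − 43.94 MHz = 11.24 MHz.
22.52 MHz ≤ fs/2 = 27.59 MHz, passes unchanged.
159.48 MHz mod fs = 49.12 MHz.
49.12 MHz > fs/2 = 27.59 MHz, folds to fs − 49.12 MHz = 6.06 MHz.
132.88 MHz mod fs = 22.52 MHz.
22.52 MHz ≤ fs/2 = 27.59 MHz, appears at 22.52 MHz.
44.64 MHz > fs/2 = 27.59 MHz, folds to fs − 44.64 MHz = 10.54 MHz.
Distinct values: {6.06 MHz, 10.54 MHz, 11.24 MHz, 22.52 MHz} → 4.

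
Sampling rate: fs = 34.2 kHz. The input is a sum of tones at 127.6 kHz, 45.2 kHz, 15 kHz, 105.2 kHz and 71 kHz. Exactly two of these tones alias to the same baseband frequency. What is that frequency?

2.6 kHz

fs/2 = 17.1 kHz.
127.6 kHz mod fs = 25 kHz.
25 kHz > fs/2 = 17.1 kHz, folds to fs − 25 kHz = 9.2 kHz.
45.2 kHz mod fs = 11 kHz.
11 kHz ≤ fs/2 = 17.1 kHz, appears at 11 kHz.
15 kHz ≤ fs/2 = 17.1 kHz, passes unchanged.
105.2 kHz mod fs = 2.6 kHz.
2.6 kHz ≤ fs/2 = 17.1 kHz, appears at 2.6 kHz.
71 kHz mod fs = 2.6 kHz.
2.6 kHz ≤ fs/2 = 17.1 kHz, appears at 2.6 kHz.
71 kHz and 105.2 kHz both map to 2.6 kHz.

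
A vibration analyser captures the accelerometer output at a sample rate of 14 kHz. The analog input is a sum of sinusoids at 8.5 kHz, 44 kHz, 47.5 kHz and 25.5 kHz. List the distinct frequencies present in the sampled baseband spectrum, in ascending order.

2 kHz, 2.5 kHz, 5.5 kHz

fs/2 = 7 kHz.
8.5 kHz > fs/2 = 7 kHz, folds to fs − 8.5 kHz = 5.5 kHz.
44 kHz mod fs = 2 kHz.
2 kHz ≤ fs/2 = 7 kHz, appears at 2 kHz.
47.5 kHz mod fs = 5.5 kHz.
5.5 kHz ≤ fs/2 = 7 kHz, appears at 5.5 kHz.
25.5 kHz mod fs = 11.5 kHz.
11.5 kHz > fs/2 = 7 kHz, folds to fs − 11.5 kHz = 2.5 kHz.
Distinct values: {2 kHz, 2.5 kHz, 5.5 kHz}.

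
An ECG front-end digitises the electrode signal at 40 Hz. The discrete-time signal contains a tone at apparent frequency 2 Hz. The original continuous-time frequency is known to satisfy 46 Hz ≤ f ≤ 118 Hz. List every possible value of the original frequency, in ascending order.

Frequencies that alias to 2 Hz are k·fs ± 2 Hz for integer k ≥ 0.
k=0: 2 Hz.
k=1: 38 Hz, 42 Hz.
k=2: 78 Hz, 82 Hz.
k=3: 118 Hz, 122 Hz.
k=4: 158 Hz, 162 Hz.
Within [46 Hz, 118 Hz]: 78 Hz, 82 Hz, 118 Hz.

78 Hz, 82 Hz, 118 Hz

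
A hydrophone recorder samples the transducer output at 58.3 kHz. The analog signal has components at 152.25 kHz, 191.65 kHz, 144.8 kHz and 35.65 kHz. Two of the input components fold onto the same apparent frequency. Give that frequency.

fs/2 = 29.15 kHz.
152.25 kHz mod fs = 35.65 kHz.
35.65 kHz > fs/2 = 29.15 kHz, folds to fs − 35.65 kHz = 22.65 kHz.
191.65 kHz mod fs = 16.75 kHz.
16.75 kHz ≤ fs/2 = 29.15 kHz, appears at 16.75 kHz.
144.8 kHz mod fs = 28.2 kHz.
28.2 kHz ≤ fs/2 = 29.15 kHz, appears at 28.2 kHz.
35.65 kHz > fs/2 = 29.15 kHz, folds to fs − 35.65 kHz = 22.65 kHz.
35.65 kHz and 152.25 kHz both map to 22.65 kHz.

22.65 kHz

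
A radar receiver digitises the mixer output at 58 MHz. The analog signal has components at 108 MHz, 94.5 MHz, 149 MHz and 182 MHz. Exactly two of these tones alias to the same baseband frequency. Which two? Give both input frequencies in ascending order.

108 MHz, 182 MHz

fs/2 = 29 MHz.
108 MHz mod fs = 50 MHz.
50 MHz > fs/2 = 29 MHz, folds to fs − 50 MHz = 8 MHz.
94.5 MHz mod fs = 36.5 MHz.
36.5 MHz > fs/2 = 29 MHz, folds to fs − 36.5 MHz = 21.5 MHz.
149 MHz mod fs = 33 MHz.
33 MHz > fs/2 = 29 MHz, folds to fs − 33 MHz = 25 MHz.
182 MHz mod fs = 8 MHz.
8 MHz ≤ fs/2 = 29 MHz, appears at 8 MHz.
108 MHz and 182 MHz both map to 8 MHz.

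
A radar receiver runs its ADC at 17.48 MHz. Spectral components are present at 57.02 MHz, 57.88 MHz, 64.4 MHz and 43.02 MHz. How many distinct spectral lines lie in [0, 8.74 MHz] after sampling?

4

fs/2 = 8.74 MHz.
57.02 MHz mod fs = 4.58 MHz.
4.58 MHz ≤ fs/2 = 8.74 MHz, appears at 4.58 MHz.
57.88 MHz mod fs = 5.44 MHz.
5.44 MHz ≤ fs/2 = 8.74 MHz, appears at 5.44 MHz.
64.4 MHz mod fs = 11.96 MHz.
11.96 MHz > fs/2 = 8.74 MHz, folds to fs − 11.96 MHz = 5.52 MHz.
43.02 MHz mod fs = 8.06 MHz.
8.06 MHz ≤ fs/2 = 8.74 MHz, appears at 8.06 MHz.
Distinct values: {4.58 MHz, 5.44 MHz, 5.52 MHz, 8.06 MHz} → 4.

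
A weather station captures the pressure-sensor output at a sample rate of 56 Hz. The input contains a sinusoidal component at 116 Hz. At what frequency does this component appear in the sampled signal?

116 Hz mod fs = 4 Hz.
4 Hz ≤ fs/2 = 28 Hz, appears at 4 Hz.

4 Hz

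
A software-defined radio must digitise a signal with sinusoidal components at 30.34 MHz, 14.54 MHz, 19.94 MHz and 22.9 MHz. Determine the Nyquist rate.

60.68 MHz

Highest-frequency component: 30.34 MHz.
Nyquist rate = 2 × 30.34 MHz = 60.68 MHz.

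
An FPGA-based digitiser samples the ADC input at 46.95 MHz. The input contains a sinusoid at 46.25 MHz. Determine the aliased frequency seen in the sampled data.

0.7 MHz

46.25 MHz > fs/2 = 23.475 MHz, folds to fs − 46.25 MHz = 0.7 MHz.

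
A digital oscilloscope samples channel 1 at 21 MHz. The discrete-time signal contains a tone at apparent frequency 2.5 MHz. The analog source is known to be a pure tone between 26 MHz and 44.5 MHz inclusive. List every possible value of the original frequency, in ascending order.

39.5 MHz, 44.5 MHz

Frequencies that alias to 2.5 MHz are k·fs ± 2.5 MHz for integer k ≥ 0.
k=0: 2.5 MHz.
k=1: 18.5 MHz, 23.5 MHz.
k=2: 39.5 MHz, 44.5 MHz.
k=3: 60.5 MHz, 65.5 MHz.
Within [26 MHz, 44.5 MHz]: 39.5 MHz, 44.5 MHz.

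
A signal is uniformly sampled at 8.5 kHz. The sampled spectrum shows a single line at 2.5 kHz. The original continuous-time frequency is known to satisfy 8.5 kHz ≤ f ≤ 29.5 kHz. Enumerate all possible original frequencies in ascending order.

11 kHz, 14.5 kHz, 19.5 kHz, 23 kHz, 28 kHz

Frequencies that alias to 2.5 kHz are k·fs ± 2.5 kHz for integer k ≥ 0.
k=0: 2.5 kHz.
k=1: 6 kHz, 11 kHz.
k=2: 14.5 kHz, 19.5 kHz.
k=3: 23 kHz, 28 kHz.
k=4: 31.5 kHz, 36.5 kHz.
Within [8.5 kHz, 29.5 kHz]: 11 kHz, 14.5 kHz, 19.5 kHz, 23 kHz, 28 kHz.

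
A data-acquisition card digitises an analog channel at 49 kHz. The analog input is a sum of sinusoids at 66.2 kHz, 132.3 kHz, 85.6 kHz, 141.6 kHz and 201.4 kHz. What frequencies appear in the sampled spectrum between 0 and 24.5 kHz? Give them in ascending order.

5.4 kHz, 12.4 kHz, 14.7 kHz, 17.2 kHz

fs/2 = 24.5 kHz.
66.2 kHz mod fs = 17.2 kHz.
17.2 kHz ≤ fs/2 = 24.5 kHz, appears at 17.2 kHz.
132.3 kHz mod fs = 34.3 kHz.
34.3 kHz > fs/2 = 24.5 kHz, folds to fs − 34.3 kHz = 14.7 kHz.
85.6 kHz mod fs = 36.6 kHz.
36.6 kHz > fs/2 = 24.5 kHz, folds to fs − 36.6 kHz = 12.4 kHz.
141.6 kHz mod fs = 43.6 kHz.
43.6 kHz > fs/2 = 24.5 kHz, folds to fs − 43.6 kHz = 5.4 kHz.
201.4 kHz mod fs = 5.4 kHz.
5.4 kHz ≤ fs/2 = 24.5 kHz, appears at 5.4 kHz.
Distinct values: {5.4 kHz, 12.4 kHz, 14.7 kHz, 17.2 kHz}.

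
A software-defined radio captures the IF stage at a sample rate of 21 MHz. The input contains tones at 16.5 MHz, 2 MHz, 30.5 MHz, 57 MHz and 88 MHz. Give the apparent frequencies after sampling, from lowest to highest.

fs/2 = 10.5 MHz.
16.5 MHz > fs/2 = 10.5 MHz, folds to fs − 16.5 MHz = 4.5 MHz.
2 MHz ≤ fs/2 = 10.5 MHz, passes unchanged.
30.5 MHz mod fs = 9.5 MHz.
9.5 MHz ≤ fs/2 = 10.5 MHz, appears at 9.5 MHz.
57 MHz mod fs = 15 MHz.
15 MHz > fs/2 = 10.5 MHz, folds to fs − 15 MHz = 6 MHz.
88 MHz mod fs = 4 MHz.
4 MHz ≤ fs/2 = 10.5 MHz, appears at 4 MHz.
Distinct values: {2 MHz, 4 MHz, 4.5 MHz, 6 MHz, 9.5 MHz}.

2 MHz, 4 MHz, 4.5 MHz, 6 MHz, 9.5 MHz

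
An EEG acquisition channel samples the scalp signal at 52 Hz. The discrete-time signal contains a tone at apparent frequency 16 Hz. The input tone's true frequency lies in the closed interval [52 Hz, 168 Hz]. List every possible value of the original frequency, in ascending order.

68 Hz, 88 Hz, 120 Hz, 140 Hz

Frequencies that alias to 16 Hz are k·fs ± 16 Hz for integer k ≥ 0.
k=0: 16 Hz.
k=1: 36 Hz, 68 Hz.
k=2: 88 Hz, 120 Hz.
k=3: 140 Hz, 172 Hz.
k=4: 192 Hz, 224 Hz.
Within [52 Hz, 168 Hz]: 68 Hz, 88 Hz, 120 Hz, 140 Hz.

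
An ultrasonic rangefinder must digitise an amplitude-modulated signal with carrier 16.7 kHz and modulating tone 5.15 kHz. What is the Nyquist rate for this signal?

43.7 kHz

AM sidebands sit at fc ± fm = 11.55 kHz and 21.85 kHz.
Highest-frequency component: 21.85 kHz.
Nyquist rate = 2 × 21.85 kHz = 43.7 kHz.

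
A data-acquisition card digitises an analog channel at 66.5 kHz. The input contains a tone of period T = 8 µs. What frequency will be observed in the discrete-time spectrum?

T = 8 µs → f = 1/T = 125 kHz.
125 kHz mod fs = 58.5 kHz.
58.5 kHz > fs/2 = 33.25 kHz, folds to fs − 58.5 kHz = 8 kHz.

8 kHz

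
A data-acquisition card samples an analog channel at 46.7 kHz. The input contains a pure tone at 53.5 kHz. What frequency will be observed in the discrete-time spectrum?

53.5 kHz mod fs = 6.8 kHz.
6.8 kHz ≤ fs/2 = 23.35 kHz, appears at 6.8 kHz.

6.8 kHz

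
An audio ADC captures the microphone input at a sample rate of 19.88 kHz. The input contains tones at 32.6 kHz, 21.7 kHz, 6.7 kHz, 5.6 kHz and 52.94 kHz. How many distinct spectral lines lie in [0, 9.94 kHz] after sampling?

4

fs/2 = 9.94 kHz.
32.6 kHz mod fs = 12.72 kHz.
12.72 kHz > fs/2 = 9.94 kHz, folds to fs − 12.72 kHz = 7.16 kHz.
21.7 kHz mod fs = 1.82 kHz.
1.82 kHz ≤ fs/2 = 9.94 kHz, appears at 1.82 kHz.
6.7 kHz ≤ fs/2 = 9.94 kHz, passes unchanged.
5.6 kHz ≤ fs/2 = 9.94 kHz, passes unchanged.
52.94 kHz mod fs = 13.18 kHz.
13.18 kHz > fs/2 = 9.94 kHz, folds to fs − 13.18 kHz = 6.7 kHz.
Distinct values: {1.82 kHz, 5.6 kHz, 6.7 kHz, 7.16 kHz} → 4.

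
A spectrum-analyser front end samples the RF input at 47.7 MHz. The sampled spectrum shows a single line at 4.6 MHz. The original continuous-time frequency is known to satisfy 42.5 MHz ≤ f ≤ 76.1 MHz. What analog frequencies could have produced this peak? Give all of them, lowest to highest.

43.1 MHz, 52.3 MHz

Frequencies that alias to 4.6 MHz are k·fs ± 4.6 MHz for integer k ≥ 0.
k=0: 4.6 MHz.
k=1: 43.1 MHz, 52.3 MHz.
k=2: 90.8 MHz, 100 MHz.
Within [42.5 MHz, 76.1 MHz]: 43.1 MHz, 52.3 MHz.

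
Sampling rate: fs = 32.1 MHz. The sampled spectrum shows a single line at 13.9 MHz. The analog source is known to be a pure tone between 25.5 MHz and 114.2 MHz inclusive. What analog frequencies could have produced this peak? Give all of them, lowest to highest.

Frequencies that alias to 13.9 MHz are k·fs ± 13.9 MHz for integer k ≥ 0.
k=0: 13.9 MHz.
k=1: 18.2 MHz, 46 MHz.
k=2: 50.3 MHz, 78.1 MHz.
k=3: 82.4 MHz, 110.2 MHz.
k=4: 114.5 MHz, 142.3 MHz.
Within [25.5 MHz, 114.2 MHz]: 46 MHz, 50.3 MHz, 78.1 MHz, 82.4 MHz, 110.2 MHz.

46 MHz, 50.3 MHz, 78.1 MHz, 82.4 MHz, 110.2 MHz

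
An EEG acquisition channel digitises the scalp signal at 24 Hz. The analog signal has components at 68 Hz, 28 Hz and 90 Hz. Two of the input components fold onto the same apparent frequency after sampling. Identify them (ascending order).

28 Hz, 68 Hz

fs/2 = 12 Hz.
68 Hz mod fs = 20 Hz.
20 Hz > fs/2 = 12 Hz, folds to fs − 20 Hz = 4 Hz.
28 Hz mod fs = 4 Hz.
4 Hz ≤ fs/2 = 12 Hz, appears at 4 Hz.
90 Hz mod fs = 18 Hz.
18 Hz > fs/2 = 12 Hz, folds to fs − 18 Hz = 6 Hz.
28 Hz and 68 Hz both map to 4 Hz.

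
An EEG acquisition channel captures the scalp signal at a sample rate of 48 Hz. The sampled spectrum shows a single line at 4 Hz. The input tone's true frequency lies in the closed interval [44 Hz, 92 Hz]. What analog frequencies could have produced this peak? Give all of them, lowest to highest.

Frequencies that alias to 4 Hz are k·fs ± 4 Hz for integer k ≥ 0.
k=0: 4 Hz.
k=1: 44 Hz, 52 Hz.
k=2: 92 Hz, 100 Hz.
k=3: 140 Hz, 148 Hz.
Within [44 Hz, 92 Hz]: 44 Hz, 52 Hz, 92 Hz.

44 Hz, 52 Hz, 92 Hz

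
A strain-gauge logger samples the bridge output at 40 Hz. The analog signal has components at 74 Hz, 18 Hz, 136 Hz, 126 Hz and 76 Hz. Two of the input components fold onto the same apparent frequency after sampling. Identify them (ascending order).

74 Hz, 126 Hz

fs/2 = 20 Hz.
74 Hz mod fs = 34 Hz.
34 Hz > fs/2 = 20 Hz, folds to fs − 34 Hz = 6 Hz.
18 Hz ≤ fs/2 = 20 Hz, passes unchanged.
136 Hz mod fs = 16 Hz.
16 Hz ≤ fs/2 = 20 Hz, appears at 16 Hz.
126 Hz mod fs = 6 Hz.
6 Hz ≤ fs/2 = 20 Hz, appears at 6 Hz.
76 Hz mod fs = 36 Hz.
36 Hz > fs/2 = 20 Hz, folds to fs − 36 Hz = 4 Hz.
74 Hz and 126 Hz both map to 6 Hz.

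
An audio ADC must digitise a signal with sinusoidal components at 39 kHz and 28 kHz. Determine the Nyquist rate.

78 kHz

Highest-frequency component: 39 kHz.
Nyquist rate = 2 × 39 kHz = 78 kHz.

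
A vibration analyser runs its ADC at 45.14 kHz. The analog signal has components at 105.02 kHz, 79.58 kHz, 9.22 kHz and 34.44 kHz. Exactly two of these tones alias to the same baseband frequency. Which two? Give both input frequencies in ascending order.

34.44 kHz, 79.58 kHz

fs/2 = 22.57 kHz.
105.02 kHz mod fs = 14.74 kHz.
14.74 kHz ≤ fs/2 = 22.57 kHz, appears at 14.74 kHz.
79.58 kHz mod fs = 34.44 kHz.
34.44 kHz > fs/2 = 22.57 kHz, folds to fs − 34.44 kHz = 10.7 kHz.
9.22 kHz ≤ fs/2 = 22.57 kHz, passes unchanged.
34.44 kHz > fs/2 = 22.57 kHz, folds to fs − 34.44 kHz = 10.7 kHz.
34.44 kHz and 79.58 kHz both map to 10.7 kHz.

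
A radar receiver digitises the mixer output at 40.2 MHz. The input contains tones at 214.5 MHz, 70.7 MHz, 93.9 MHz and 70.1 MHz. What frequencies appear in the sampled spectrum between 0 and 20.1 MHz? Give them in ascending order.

fs/2 = 20.1 MHz.
214.5 MHz mod fs = 13.5 MHz.
13.5 MHz ≤ fs/2 = 20.1 MHz, appears at 13.5 MHz.
70.7 MHz mod fs = 30.5 MHz.
30.5 MHz > fs/2 = 20.1 MHz, folds to fs − 30.5 MHz = 9.7 MHz.
93.9 MHz mod fs = 13.5 MHz.
13.5 MHz ≤ fs/2 = 20.1 MHz, appears at 13.5 MHz.
70.1 MHz mod fs = 29.9 MHz.
29.9 MHz > fs/2 = 20.1 MHz, folds to fs − 29.9 MHz = 10.3 MHz.
Distinct values: {9.7 MHz, 10.3 MHz, 13.5 MHz}.

9.7 MHz, 10.3 MHz, 13.5 MHz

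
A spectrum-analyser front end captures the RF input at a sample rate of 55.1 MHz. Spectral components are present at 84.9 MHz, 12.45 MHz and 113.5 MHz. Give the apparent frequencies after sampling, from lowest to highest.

fs/2 = 27.55 MHz.
84.9 MHz mod fs = 29.8 MHz.
29.8 MHz > fs/2 = 27.55 MHz, folds to fs − 29.8 MHz = 25.3 MHz.
12.45 MHz ≤ fs/2 = 27.55 MHz, passes unchanged.
113.5 MHz mod fs = 3.3 MHz.
3.3 MHz ≤ fs/2 = 27.55 MHz, appears at 3.3 MHz.
Distinct values: {3.3 MHz, 12.45 MHz, 25.3 MHz}.

3.3 MHz, 12.45 MHz, 25.3 MHz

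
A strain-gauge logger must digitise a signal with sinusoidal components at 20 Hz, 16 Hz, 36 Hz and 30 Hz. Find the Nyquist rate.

72 Hz

Highest-frequency component: 36 Hz.
Nyquist rate = 2 × 36 Hz = 72 Hz.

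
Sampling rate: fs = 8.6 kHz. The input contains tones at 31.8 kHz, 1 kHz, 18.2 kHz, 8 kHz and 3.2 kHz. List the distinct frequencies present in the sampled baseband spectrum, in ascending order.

0.6 kHz, 1 kHz, 2.6 kHz, 3.2 kHz

fs/2 = 4.3 kHz.
31.8 kHz mod fs = 6 kHz.
6 kHz > fs/2 = 4.3 kHz, folds to fs − 6 kHz = 2.6 kHz.
1 kHz ≤ fs/2 = 4.3 kHz, passes unchanged.
18.2 kHz mod fs = 1 kHz.
1 kHz ≤ fs/2 = 4.3 kHz, appears at 1 kHz.
8 kHz > fs/2 = 4.3 kHz, folds to fs − 8 kHz = 0.6 kHz.
3.2 kHz ≤ fs/2 = 4.3 kHz, passes unchanged.
Distinct values: {0.6 kHz, 1 kHz, 2.6 kHz, 3.2 kHz}.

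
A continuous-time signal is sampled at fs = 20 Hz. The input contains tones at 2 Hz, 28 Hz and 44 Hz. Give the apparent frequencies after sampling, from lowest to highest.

fs/2 = 10 Hz.
2 Hz ≤ fs/2 = 10 Hz, passes unchanged.
28 Hz mod fs = 8 Hz.
8 Hz ≤ fs/2 = 10 Hz, appears at 8 Hz.
44 Hz mod fs = 4 Hz.
4 Hz ≤ fs/2 = 10 Hz, appears at 4 Hz.
Distinct values: {2 Hz, 4 Hz, 8 Hz}.

2 Hz, 4 Hz, 8 Hz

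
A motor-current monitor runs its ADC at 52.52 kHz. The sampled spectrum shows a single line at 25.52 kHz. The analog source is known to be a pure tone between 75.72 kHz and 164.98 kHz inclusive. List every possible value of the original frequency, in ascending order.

Frequencies that alias to 25.52 kHz are k·fs ± 25.52 kHz for integer k ≥ 0.
k=0: 25.52 kHz.
k=1: 27 kHz, 78.04 kHz.
k=2: 79.52 kHz, 130.56 kHz.
k=3: 132.04 kHz, 183.08 kHz.
k=4: 184.56 kHz, 235.6 kHz.
Within [75.72 kHz, 164.98 kHz]: 78.04 kHz, 79.52 kHz, 130.56 kHz, 132.04 kHz.

78.04 kHz, 79.52 kHz, 130.56 kHz, 132.04 kHz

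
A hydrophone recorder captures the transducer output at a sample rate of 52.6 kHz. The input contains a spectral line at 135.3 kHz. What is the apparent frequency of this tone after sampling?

135.3 kHz mod fs = 30.1 kHz.
30.1 kHz > fs/2 = 26.3 kHz, folds to fs − 30.1 kHz = 22.5 kHz.

22.5 kHz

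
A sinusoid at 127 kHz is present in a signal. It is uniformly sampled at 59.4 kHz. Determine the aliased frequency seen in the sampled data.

8.2 kHz

127 kHz mod fs = 8.2 kHz.
8.2 kHz ≤ fs/2 = 29.7 kHz, appears at 8.2 kHz.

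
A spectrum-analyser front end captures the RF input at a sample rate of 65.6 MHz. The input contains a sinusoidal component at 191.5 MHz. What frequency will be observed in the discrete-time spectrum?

5.3 MHz

191.5 MHz mod fs = 60.3 MHz.
60.3 MHz > fs/2 = 32.8 MHz, folds to fs − 60.3 MHz = 5.3 MHz.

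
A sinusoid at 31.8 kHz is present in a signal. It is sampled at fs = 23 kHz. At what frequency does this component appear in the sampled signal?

31.8 kHz mod fs = 8.8 kHz.
8.8 kHz ≤ fs/2 = 11.5 kHz, appears at 8.8 kHz.

8.8 kHz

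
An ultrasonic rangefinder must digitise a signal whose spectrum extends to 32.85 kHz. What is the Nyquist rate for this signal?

65.7 kHz

Nyquist rate = 2 × 32.85 kHz = 65.7 kHz.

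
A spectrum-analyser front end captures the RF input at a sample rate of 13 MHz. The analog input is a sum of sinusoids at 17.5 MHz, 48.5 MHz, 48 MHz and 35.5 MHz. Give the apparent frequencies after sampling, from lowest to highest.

fs/2 = 6.5 MHz.
17.5 MHz mod fs = 4.5 MHz.
4.5 MHz ≤ fs/2 = 6.5 MHz, appears at 4.5 MHz.
48.5 MHz mod fs = 9.5 MHz.
9.5 MHz > fs/2 = 6.5 MHz, folds to fs − 9.5 MHz = 3.5 MHz.
48 MHz mod fs = 9 MHz.
9 MHz > fs/2 = 6.5 MHz, folds to fs − 9 MHz = 4 MHz.
35.5 MHz mod fs = 9.5 MHz.
9.5 MHz > fs/2 = 6.5 MHz, folds to fs − 9.5 MHz = 3.5 MHz.
Distinct values: {3.5 MHz, 4 MHz, 4.5 MHz}.

3.5 MHz, 4 MHz, 4.5 MHz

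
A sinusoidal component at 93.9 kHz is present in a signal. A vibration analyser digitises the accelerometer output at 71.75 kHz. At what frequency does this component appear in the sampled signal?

93.9 kHz mod fs = 22.15 kHz.
22.15 kHz ≤ fs/2 = 35.875 kHz, appears at 22.15 kHz.

22.15 kHz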